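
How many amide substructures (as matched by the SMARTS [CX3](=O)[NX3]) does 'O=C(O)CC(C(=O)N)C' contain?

1

[CX3](=O)[NX3] is the SMARTS for an amide: a carbonyl carbon bonded to a trivalent nitrogen.
Exactly one fragment in the molecule meets all constraints, giving 1 match.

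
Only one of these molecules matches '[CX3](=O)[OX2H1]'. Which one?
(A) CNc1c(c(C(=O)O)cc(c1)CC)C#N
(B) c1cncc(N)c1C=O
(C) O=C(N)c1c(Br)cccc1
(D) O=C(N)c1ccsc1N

A

[CX3](=O)[OX2H1] describes an sp2 carbon double-bonded to O and single-bonded to an -OH oxygen (a carboxylic acid).
(A) contains a carboxylic acid group (-C(=O)OH), which satisfies every atom and bond constraint.
(B) has an aldehyde (-CHO) but there is no singly-bonded oxygen on the carbonyl carbon.
(C) has a primary amide (-C(=O)NH2) but the carbonyl is bonded to N, not to an -OH oxygen.
(D) has a primary amide (-C(=O)NH2) but the carbonyl is bonded to N, not to an -OH oxygen.
So the answer is (A).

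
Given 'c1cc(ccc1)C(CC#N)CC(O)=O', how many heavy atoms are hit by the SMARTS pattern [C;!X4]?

2

The query [C;!X4] means: aliphatic carbon that does not have four total connections.
Check the 14 heavy atoms by environment: 3× C (X4) → no; 6× c (aromatic, X3) → no; 1× C (X3) → match; 1× O (X1) → no; 1× O (X2) → no; 1× C (X2) → match; 1× N (X1) → no.
Summing the matching environments: 1 + 1 = 2 matching atoms.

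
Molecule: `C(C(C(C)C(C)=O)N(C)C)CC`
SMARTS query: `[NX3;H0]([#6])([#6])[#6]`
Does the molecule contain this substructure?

Yes

The pattern [NX3;H0]([#6])([#6])[#6] describes a trivalent nitrogen with no H, bonded to three carbons — a tertiary amine.
The molecule carries a dimethylamino group (-N(CH3)2), whose atoms satisfy every constraint of the query, so the pattern matches.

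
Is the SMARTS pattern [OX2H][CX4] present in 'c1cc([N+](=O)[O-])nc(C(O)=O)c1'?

No

The pattern [OX2H][CX4] describes a hydroxyl oxygen bound to an sp3 (X4) carbon — an aliphatic alcohol.
The closest candidate here is a carboxylic acid group (-C(=O)OH), but the -OH is on a CX3 carbonyl carbon, not a CX4 carbon. No other fragment satisfies the full query, so there is no match.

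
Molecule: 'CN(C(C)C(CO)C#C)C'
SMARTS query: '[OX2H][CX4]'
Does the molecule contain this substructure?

The pattern [OX2H][CX4] describes a hydroxyl oxygen bound to an sp3 (X4) carbon — an aliphatic alcohol.
The molecule carries a hydroxyl group (-OH), whose atoms satisfy every constraint of the query, so the pattern matches.

Yes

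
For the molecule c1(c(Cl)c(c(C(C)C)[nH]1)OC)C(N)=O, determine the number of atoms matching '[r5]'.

5

The query [r5] means: r5 matches atoms in a five-membered ring.
Check the 14 heavy atoms by environment: 1× n (aromatic, in 5-ring) → match; 4× c (aromatic, in 5-ring) → match; 1× Cl (acyclic) → no; 2× O (acyclic) → no; 5× C (acyclic) → no; 1× N (acyclic) → no.
Summing the matching environments: 1 + 4 = 5 matching atoms.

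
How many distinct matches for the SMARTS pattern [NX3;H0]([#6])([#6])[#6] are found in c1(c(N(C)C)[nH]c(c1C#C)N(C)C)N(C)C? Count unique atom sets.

[NX3;H0]([#6])([#6])[#6] is the SMARTS for a tertiary amine: a trivalent nitrogen with no H, bonded to three carbons.
The molecule carries 3 separate instances of a dimethylamino group (-N(CH3)2) meeting every constraint; each maps to a distinct set of atoms, giving 3 matches.

3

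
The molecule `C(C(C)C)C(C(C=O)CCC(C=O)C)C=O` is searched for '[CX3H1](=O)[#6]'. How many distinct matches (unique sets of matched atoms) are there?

[CX3H1](=O)[#6] is the SMARTS for an aldehyde: an sp2 carbon with one H, double-bonded to O and single-bonded to carbon.
The molecule carries 3 separate instances of an aldehyde (-CHO) meeting every constraint; each maps to a distinct set of atoms, giving 3 matches.

3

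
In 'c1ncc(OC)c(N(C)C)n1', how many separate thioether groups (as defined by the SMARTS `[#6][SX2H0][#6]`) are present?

[#6][SX2H0][#6] is the SMARTS for a thioether: an aliphatic sulfur bridging two carbons with no H on the sulfur.
The molecule has a methoxy ether (-OCH3), but the bridging atom is O, not S; nothing else fits, so there are 0 matches.

0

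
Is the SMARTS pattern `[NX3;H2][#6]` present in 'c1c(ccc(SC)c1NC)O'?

No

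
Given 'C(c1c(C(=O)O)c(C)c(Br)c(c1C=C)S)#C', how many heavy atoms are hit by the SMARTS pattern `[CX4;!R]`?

1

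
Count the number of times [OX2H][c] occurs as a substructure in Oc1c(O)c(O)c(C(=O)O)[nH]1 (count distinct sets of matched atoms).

3

[OX2H][c] is the SMARTS for a phenol: a hydroxyl oxygen attached to an aromatic carbon.
The molecule carries 3 separate instances of a hydroxyl group (-OH) meeting every constraint; each maps to a distinct set of atoms, giving 3 matches.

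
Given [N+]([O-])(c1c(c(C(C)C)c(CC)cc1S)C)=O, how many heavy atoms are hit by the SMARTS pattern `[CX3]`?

The query [CX3] means: C with X3: aliphatic carbon with exactly 3 total connections.
Check the 16 heavy atoms by environment: 6× c (aromatic, X3) → no; 6× C (X4) → no; 1× N (charge +1, X3) → no; 1× O (charge -1, X1) → no; 1× O (X1) → no; 1× S (X2) → no.
No environment satisfies the query, so 0 matching atoms.

0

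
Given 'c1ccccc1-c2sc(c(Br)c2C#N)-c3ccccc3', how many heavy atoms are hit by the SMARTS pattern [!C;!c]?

3

The query [!C;!c] means: neither aliphatic nor aromatic carbon — same as [!#6].
Check the 20 heavy atoms by environment: 1× s (aromatic) → match; 16× c (aromatic) → no; 1× Br → match; 1× C → no; 1× N → match.
Summing the matching environments: 1 + 1 + 1 = 3 matching atoms.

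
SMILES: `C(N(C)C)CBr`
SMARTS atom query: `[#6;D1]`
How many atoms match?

Check the 6 heavy atoms by environment: 2× C (D2) → no; 1× Br (D1) → no; 1× N (D3) → no; 2× C (D1) → match.
That gives 2 matching atoms.

2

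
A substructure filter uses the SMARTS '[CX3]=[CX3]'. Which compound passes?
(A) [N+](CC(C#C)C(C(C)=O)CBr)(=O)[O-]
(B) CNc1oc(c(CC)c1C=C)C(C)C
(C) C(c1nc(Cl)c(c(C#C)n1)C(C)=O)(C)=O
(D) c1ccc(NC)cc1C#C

B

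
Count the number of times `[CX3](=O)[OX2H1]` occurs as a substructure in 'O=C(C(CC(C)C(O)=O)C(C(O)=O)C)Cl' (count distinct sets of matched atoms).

2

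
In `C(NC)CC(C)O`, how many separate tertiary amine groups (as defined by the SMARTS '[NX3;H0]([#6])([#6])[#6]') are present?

[NX3;H0]([#6])([#6])[#6] is the SMARTS for a tertiary amine: a trivalent nitrogen with no H, bonded to three carbons.
The molecule has an N-methylamino group (-NHCH3), but the nitrogen still has one H (H1), not H0; nothing else fits, so there are 0 matches.

0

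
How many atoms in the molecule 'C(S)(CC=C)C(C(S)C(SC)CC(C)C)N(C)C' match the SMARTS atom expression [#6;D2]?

3

Check the 18 heavy atoms by environment: 3× C (D2) → match; 5× C (D3) → no; 2× S (D1) → no; 6× C (D1) → no; 1× N (D3) → no; 1× S (D2) → no.
That gives 3 matching atoms.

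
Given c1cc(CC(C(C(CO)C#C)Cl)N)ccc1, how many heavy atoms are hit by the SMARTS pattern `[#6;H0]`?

2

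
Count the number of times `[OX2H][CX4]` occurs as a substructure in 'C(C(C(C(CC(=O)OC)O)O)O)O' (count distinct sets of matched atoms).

4

[OX2H][CX4] is the SMARTS for an aliphatic alcohol: a hydroxyl oxygen bound to an sp3 (X4) carbon.
The molecule carries 4 separate instances of a hydroxyl group (-OH) meeting every constraint; each maps to a distinct set of atoms, giving 4 matches.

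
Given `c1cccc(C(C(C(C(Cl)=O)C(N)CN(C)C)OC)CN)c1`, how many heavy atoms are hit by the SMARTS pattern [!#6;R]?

Check the 22 heavy atoms by environment: 10× C (acyclic) → no; 3× N (acyclic) → no; 2× O (acyclic) → no; 1× Cl (acyclic) → no; 6× c (aromatic, in 6-ring) → no.
No environment satisfies the query, so 0 matching atoms.

0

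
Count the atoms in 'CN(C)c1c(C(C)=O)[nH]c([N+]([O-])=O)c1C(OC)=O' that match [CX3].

2

The query [CX3] means: C with X3: aliphatic carbon with exactly 3 total connections.
Check the 18 heavy atoms by environment: 1× n (aromatic, X3) → no; 4× c (aromatic, X3) → no; 1× N (charge +1, X3) → no; 1× O (charge -1, X1) → no; 3× O (X1) → no; 1× N (X3) → no; 4× C (X4) → no; 2× C (X3) → match; 1× O (X2) → no.
That gives 2 matching atoms.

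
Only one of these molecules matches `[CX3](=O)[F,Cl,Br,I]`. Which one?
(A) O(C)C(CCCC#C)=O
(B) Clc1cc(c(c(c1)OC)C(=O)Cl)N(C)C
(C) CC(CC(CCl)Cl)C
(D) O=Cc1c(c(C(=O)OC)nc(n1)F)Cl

B

[CX3](=O)[F,Cl,Br,I] describes a carbonyl carbon bonded to a halogen (an acyl halide).
(A) has a methyl-ester group (-C(=O)OCH3) but the carbonyl is bonded to -O-C, not to a halogen.
(B) contains an acyl chloride (-C(=O)Cl), which satisfies every atom and bond constraint.
(C) has a chloro substituent but the Cl is not on a carbonyl carbon.
(D) has a chloro substituent but the Cl is not on a carbonyl carbon.
So the answer is (B).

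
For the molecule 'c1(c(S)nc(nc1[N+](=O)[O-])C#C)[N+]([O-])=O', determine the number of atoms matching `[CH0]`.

1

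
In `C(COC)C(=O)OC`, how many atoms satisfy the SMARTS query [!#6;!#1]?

3

Check the 8 heavy atoms by environment: 5× C → no; 3× O → match.
That gives 3 matching atoms.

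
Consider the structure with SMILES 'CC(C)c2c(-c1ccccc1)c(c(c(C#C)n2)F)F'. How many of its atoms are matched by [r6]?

12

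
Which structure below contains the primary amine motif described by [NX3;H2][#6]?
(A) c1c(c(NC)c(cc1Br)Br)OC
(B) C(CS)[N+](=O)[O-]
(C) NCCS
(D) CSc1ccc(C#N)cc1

C

[NX3;H2][#6] describes a trivalent nitrogen with two H attached to carbon (a primary amine).
(A) has an N-methylamino group (-NHCH3) but the nitrogen bears two carbons and only one H (H1), not H2.
(B) has a nitro group (-[N+](=O)[O-]) but the nitrogen is [N+] with no H, not NX3H2.
(C) contains a primary amino group (-NH2), which satisfies every atom and bond constraint.
(D) has a nitrile (-C#N) but the nitrogen is NX1 (triple-bonded), not NX3 with two H.
So the answer is (C).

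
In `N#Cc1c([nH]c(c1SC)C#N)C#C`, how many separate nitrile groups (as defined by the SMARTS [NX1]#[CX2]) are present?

[NX1]#[CX2] is the SMARTS for a nitrile: a nitrogen triple-bonded to a two-connected carbon.
The molecule carries 2 separate instances of a nitrile (-C#N) meeting every constraint; each maps to a distinct set of atoms, giving 2 matches.

2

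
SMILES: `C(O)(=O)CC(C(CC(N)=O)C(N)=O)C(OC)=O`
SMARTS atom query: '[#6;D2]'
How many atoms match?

2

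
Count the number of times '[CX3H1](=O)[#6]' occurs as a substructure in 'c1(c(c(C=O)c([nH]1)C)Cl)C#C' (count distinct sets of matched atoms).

[CX3H1](=O)[#6] is the SMARTS for an aldehyde: an sp2 carbon with one H, double-bonded to O and single-bonded to carbon.
Exactly one fragment in the molecule meets all constraints, giving 1 match.

1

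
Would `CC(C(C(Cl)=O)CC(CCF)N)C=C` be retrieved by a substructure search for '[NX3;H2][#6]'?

The pattern [NX3;H2][#6] describes a trivalent nitrogen with two H attached to carbon — a primary amine.
The molecule carries a primary amino group (-NH2), whose atoms satisfy every constraint of the query, so the pattern matches.

Yes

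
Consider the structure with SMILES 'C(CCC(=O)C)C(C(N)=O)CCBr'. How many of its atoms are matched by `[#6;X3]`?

2

Check the 13 heavy atoms by environment: 7× C (X4) → no; 2× C (X3) → match; 2× O (X1) → no; 1× N (X3) → no; 1× Br (X1) → no.
That gives 2 matching atoms.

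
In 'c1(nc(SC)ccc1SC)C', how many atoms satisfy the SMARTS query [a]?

6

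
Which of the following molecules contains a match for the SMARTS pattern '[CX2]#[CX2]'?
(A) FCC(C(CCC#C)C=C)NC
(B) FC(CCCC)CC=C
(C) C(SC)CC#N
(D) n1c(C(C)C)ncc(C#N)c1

A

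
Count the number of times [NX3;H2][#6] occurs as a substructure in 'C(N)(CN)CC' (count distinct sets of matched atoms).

2

[NX3;H2][#6] is the SMARTS for a primary amine: a trivalent nitrogen with two H attached to carbon.
The molecule carries 2 separate instances of a primary amino group (-NH2) meeting every constraint; each maps to a distinct set of atoms, giving 2 matches.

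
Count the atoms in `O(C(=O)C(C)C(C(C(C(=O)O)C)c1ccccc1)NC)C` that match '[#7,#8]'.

The query [#7,#8] means: nitrogen or oxygen (comma = OR).
Check the 21 heavy atoms by environment: 10× C → no; 1× N → match; 6× c (aromatic) → no; 4× O → match.
Summing the matching environments: 1 + 4 = 5 matching atoms.

5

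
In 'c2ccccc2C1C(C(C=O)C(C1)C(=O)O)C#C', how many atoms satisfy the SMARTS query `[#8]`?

The query [#8] means: #8 matches any oxygen atom.
Check the 18 heavy atoms by environment: 9× C → no; 6× c (aromatic) → no; 3× O → match.
That gives 3 matching atoms.

3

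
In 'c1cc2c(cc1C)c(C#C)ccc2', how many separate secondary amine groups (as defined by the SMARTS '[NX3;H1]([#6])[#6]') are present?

[NX3;H1]([#6])[#6] is the SMARTS for a secondary amine: a trivalent nitrogen with one H, bonded to two carbons.
No fragment in the molecule satisfies every constraint, giving 0 matches.

0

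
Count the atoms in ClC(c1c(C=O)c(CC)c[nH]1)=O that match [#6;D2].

The query [#6;D2] means: any carbon bonded to exactly two heavy atoms.
Check the 12 heavy atoms by environment: 1× n (aromatic, D2) → no; 3× c (aromatic, D3) → no; 1× c (aromatic, D2) → match; 2× C (D2) → match; 1× C (D1) → no; 2× O (D1) → no; 1× C (D3) → no; 1× Cl (D1) → no.
Summing the matching environments: 1 + 2 = 3 matching atoms.

3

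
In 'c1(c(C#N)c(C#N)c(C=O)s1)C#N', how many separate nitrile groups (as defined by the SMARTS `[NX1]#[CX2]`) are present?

[NX1]#[CX2] is the SMARTS for a nitrile: a nitrogen triple-bonded to a two-connected carbon.
The molecule carries 3 separate instances of a nitrile (-C#N) meeting every constraint; each maps to a distinct set of atoms, giving 3 matches.

3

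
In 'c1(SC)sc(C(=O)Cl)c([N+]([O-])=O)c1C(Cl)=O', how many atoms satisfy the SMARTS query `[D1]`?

7

Check the 16 heavy atoms by environment: 1× s (aromatic, D2) → no; 4× c (aromatic, D3) → no; 1× S (D2) → no; 1× C (D1) → match; 1× N (charge +1, D3) → no; 1× O (charge -1, D1) → match; 3× O (D1) → match; 2× C (D3) → no; 2× Cl (D1) → match.
Summing the matching environments: 1 + 1 + 3 + 2 = 7 matching atoms.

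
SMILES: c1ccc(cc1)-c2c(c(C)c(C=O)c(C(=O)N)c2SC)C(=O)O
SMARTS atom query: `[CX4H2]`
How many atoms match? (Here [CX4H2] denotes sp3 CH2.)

0

The query [CX4H2] means: sp3 carbon (X4) with exactly two hydrogens.
Check the 23 heavy atoms by environment: 7× c (aromatic, H0, X3) → no; 2× C (H0, X3) → no; 3× O (H0, X1) → no; 1× N (H2, X3) → no; 2× C (H3, X4) → no; 5× c (aromatic, H1, X3) → no; 1× S (H0, X2) → no; 1× O (H1, X2) → no; 1× C (H1, X3) → no.
No environment satisfies the query, so 0 matching atoms.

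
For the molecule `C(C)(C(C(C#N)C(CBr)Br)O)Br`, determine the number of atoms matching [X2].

2

The query [X2] means: any atom with exactly two total connections (bonds + H).
Check the 12 heavy atoms by environment: 6× C (X4) → no; 3× Br (X1) → no; 1× O (X2) → match; 1× C (X2) → match; 1× N (X1) → no.
Summing the matching environments: 1 + 1 = 2 matching atoms.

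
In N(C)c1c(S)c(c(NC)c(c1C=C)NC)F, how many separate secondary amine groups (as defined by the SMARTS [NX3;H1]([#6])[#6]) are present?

3

[NX3;H1]([#6])[#6] is the SMARTS for a secondary amine: a trivalent nitrogen with one H, bonded to two carbons.
The molecule carries 3 separate instances of an N-methylamino group (-NHCH3) meeting every constraint; each maps to a distinct set of atoms, giving 3 matches.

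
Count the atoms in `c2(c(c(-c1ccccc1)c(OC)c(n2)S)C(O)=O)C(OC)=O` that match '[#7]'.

The query [#7] means: #7 matches any nitrogen atom regardless of aromaticity.
Check the 22 heavy atoms by environment: 1× n (aromatic) → match; 11× c (aromatic) → no; 4× C → no; 5× O → no; 1× S → no.
That gives 1 matching atom.

1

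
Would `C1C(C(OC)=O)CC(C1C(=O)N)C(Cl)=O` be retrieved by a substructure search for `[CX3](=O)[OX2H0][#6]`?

Yes

The pattern [CX3](=O)[OX2H0][#6] describes a carbonyl carbon bonded to an oxygen that is itself bonded to carbon (no H on that O) — an ester.
The molecule carries a methyl-ester group (-C(=O)OCH3), whose atoms satisfy every constraint of the query, so the pattern matches.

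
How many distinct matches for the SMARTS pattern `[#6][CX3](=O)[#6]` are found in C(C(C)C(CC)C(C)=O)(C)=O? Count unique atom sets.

[#6][CX3](=O)[#6] is the SMARTS for a ketone: a carbonyl carbon (no H) flanked by two carbons.
The molecule carries 2 separate instances of an acetyl/ketone group (-C(=O)CH3) meeting every constraint; each maps to a distinct set of atoms, giving 2 matches.

2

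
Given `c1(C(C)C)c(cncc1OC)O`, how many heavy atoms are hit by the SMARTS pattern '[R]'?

6

Check the 12 heavy atoms by environment: 1× n (aromatic, in 6-ring) → match; 5× c (aromatic, in 6-ring) → match; 2× O (acyclic) → no; 4× C (acyclic) → no.
Summing the matching environments: 1 + 5 = 6 matching atoms.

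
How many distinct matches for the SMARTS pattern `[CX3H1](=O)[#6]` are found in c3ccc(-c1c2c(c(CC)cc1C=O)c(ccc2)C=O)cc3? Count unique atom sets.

2

[CX3H1](=O)[#6] is the SMARTS for an aldehyde: an sp2 carbon with one H, double-bonded to O and single-bonded to carbon.
The molecule carries 2 separate instances of an aldehyde (-CHO) meeting every constraint; each maps to a distinct set of atoms, giving 2 matches.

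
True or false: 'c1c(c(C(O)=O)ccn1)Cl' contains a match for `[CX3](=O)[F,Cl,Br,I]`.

False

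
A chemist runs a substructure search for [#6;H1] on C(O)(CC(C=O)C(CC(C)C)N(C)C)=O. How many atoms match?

4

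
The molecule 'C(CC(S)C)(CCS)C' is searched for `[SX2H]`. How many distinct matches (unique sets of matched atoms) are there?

2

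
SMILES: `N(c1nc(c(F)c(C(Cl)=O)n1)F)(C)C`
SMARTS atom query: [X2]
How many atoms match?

2

Check the 14 heavy atoms by environment: 2× n (aromatic, X2) → match; 4× c (aromatic, X3) → no; 1× C (X3) → no; 1× O (X1) → no; 1× Cl (X1) → no; 2× F (X1) → no; 1× N (X3) → no; 2× C (X4) → no.
That gives 2 matching atoms.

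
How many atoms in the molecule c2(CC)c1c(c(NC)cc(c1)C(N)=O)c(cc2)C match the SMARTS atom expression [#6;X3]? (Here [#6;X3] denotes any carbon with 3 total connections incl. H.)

The query [#6;X3] means: any carbon (aromatic or not) with three total connections.
Check the 18 heavy atoms by environment: 10× c (aromatic, X3) → match; 2× N (X3) → no; 4× C (X4) → no; 1× C (X3) → match; 1× O (X1) → no.
Summing the matching environments: 10 + 1 = 11 matching atoms.

11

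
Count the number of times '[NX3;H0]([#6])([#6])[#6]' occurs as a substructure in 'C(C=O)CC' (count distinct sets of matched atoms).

0

[NX3;H0]([#6])([#6])[#6] is the SMARTS for a tertiary amine: a trivalent nitrogen with no H, bonded to three carbons.
No fragment in the molecule satisfies every constraint, giving 0 matches.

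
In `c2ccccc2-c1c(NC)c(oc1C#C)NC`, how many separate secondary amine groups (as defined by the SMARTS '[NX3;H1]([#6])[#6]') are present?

[NX3;H1]([#6])[#6] is the SMARTS for a secondary amine: a trivalent nitrogen with one H, bonded to two carbons.
The molecule carries 2 separate instances of an N-methylamino group (-NHCH3) meeting every constraint; each maps to a distinct set of atoms, giving 2 matches.

2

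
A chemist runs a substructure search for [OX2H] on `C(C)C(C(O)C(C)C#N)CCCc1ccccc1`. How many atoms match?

1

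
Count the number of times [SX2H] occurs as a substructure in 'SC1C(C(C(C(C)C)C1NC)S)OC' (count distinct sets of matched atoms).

[SX2H] is the SMARTS for a thiol: an aliphatic sulfur with two connections, one being H.
The molecule carries 2 separate instances of a thiol (-SH) meeting every constraint; each maps to a distinct set of atoms, giving 2 matches.

2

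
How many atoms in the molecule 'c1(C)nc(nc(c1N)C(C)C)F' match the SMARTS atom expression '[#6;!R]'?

4

The query [#6;!R] means: carbon not in any ring.
Check the 12 heavy atoms by environment: 2× n (aromatic, in 6-ring) → no; 4× c (aromatic, in 6-ring) → no; 1× N (acyclic) → no; 1× F (acyclic) → no; 4× C (acyclic) → match.
That gives 4 matching atoms.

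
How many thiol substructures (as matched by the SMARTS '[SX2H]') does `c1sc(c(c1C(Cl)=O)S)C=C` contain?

1

[SX2H] is the SMARTS for a thiol: an aliphatic sulfur with two connections, one being H.
Exactly one fragment in the molecule meets all constraints, giving 1 match.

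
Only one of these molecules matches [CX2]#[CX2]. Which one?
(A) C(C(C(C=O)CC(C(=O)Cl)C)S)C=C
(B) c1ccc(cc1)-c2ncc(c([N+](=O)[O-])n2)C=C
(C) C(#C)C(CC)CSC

[CX2]#[CX2] describes a carbon-carbon triple bond (an alkyne).
(A) has a vinyl group (-CH=CH2) but the C=C is a double bond; both carbons are CX3, not CX2.
(B) has a vinyl group (-CH=CH2) but the C=C is a double bond; both carbons are CX3, not CX2.
(C) contains an ethynyl group (-C#CH), which satisfies every atom and bond constraint.
So the answer is (C).

C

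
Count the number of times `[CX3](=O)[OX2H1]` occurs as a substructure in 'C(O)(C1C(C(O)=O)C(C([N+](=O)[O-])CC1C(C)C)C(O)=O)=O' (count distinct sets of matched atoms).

3

[CX3](=O)[OX2H1] is the SMARTS for a carboxylic acid: an sp2 carbon double-bonded to O and single-bonded to an -OH oxygen.
The molecule carries 3 separate instances of a carboxylic acid group (-C(=O)OH) meeting every constraint; each maps to a distinct set of atoms, giving 3 matches.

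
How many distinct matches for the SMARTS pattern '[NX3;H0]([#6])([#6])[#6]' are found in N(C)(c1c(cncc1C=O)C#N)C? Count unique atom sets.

1

[NX3;H0]([#6])([#6])[#6] is the SMARTS for a tertiary amine: a trivalent nitrogen with no H, bonded to three carbons.
Exactly one fragment in the molecule meets all constraints, giving 1 match.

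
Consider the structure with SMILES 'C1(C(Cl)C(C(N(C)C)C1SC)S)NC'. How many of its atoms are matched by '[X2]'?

The query [X2] means: any atom with exactly two total connections (bonds + H).
Check the 14 heavy atoms by environment: 9× C (X4) → no; 2× N (X3) → no; 1× Cl (X1) → no; 2× S (X2) → match.
That gives 2 matching atoms.

2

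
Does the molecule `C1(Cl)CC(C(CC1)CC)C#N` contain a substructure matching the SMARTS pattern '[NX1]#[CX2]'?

The pattern [NX1]#[CX2] describes a nitrogen triple-bonded to a two-connected carbon — a nitrile.
The molecule carries a nitrile (-C#N), whose atoms satisfy every constraint of the query, so the pattern matches.

Yes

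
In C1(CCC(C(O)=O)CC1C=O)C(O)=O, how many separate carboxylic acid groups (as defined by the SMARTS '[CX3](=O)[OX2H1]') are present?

2

[CX3](=O)[OX2H1] is the SMARTS for a carboxylic acid: an sp2 carbon double-bonded to O and single-bonded to an -OH oxygen.
The molecule carries 2 separate instances of a carboxylic acid group (-C(=O)OH) meeting every constraint; each maps to a distinct set of atoms, giving 2 matches.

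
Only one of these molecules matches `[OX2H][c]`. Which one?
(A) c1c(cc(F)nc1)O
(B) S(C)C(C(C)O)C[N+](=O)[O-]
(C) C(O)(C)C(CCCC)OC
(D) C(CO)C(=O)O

[OX2H][c] describes a hydroxyl oxygen attached to an aromatic carbon (a phenol).
(A) contains a hydroxyl group (-OH), which satisfies every atom and bond constraint.
(B) has a hydroxyl group (-OH) but the -OH is on an aliphatic carbon, not an aromatic c.
(C) has a hydroxyl group (-OH) but the -OH is on an aliphatic carbon, not an aromatic c.
(D) has a hydroxyl group (-OH) but the -OH is on an aliphatic carbon, not an aromatic c.
So the answer is (A).

A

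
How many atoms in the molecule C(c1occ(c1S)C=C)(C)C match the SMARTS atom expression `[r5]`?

5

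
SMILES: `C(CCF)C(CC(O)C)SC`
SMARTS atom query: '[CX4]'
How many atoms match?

8

The query [CX4] means: C with X4: aliphatic carbon with exactly 4 total connections (bonds + H).
Check the 11 heavy atoms by environment: 8× C (X4) → match; 1× S (X2) → no; 1× F (X1) → no; 1× O (X2) → no.
That gives 8 matching atoms.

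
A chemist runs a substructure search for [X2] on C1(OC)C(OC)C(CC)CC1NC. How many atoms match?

2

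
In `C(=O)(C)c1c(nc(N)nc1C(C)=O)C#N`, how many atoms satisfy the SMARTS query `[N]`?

The query [N] means: uppercase N matches aliphatic (non-aromatic) nitrogen only.
Check the 15 heavy atoms by environment: 2× n (aromatic) → no; 4× c (aromatic) → no; 5× C → no; 2× O → no; 2× N → match.
That gives 2 matching atoms.

2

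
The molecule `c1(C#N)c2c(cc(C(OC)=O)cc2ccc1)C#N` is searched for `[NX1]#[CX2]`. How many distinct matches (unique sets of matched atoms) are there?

2

[NX1]#[CX2] is the SMARTS for a nitrile: a nitrogen triple-bonded to a two-connected carbon.
The molecule carries 2 separate instances of a nitrile (-C#N) meeting every constraint; each maps to a distinct set of atoms, giving 2 matches.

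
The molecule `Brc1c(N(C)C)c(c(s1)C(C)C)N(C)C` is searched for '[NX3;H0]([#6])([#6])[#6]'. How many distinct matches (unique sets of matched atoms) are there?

2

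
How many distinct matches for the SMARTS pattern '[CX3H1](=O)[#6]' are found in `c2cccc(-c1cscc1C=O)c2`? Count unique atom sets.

1

[CX3H1](=O)[#6] is the SMARTS for an aldehyde: an sp2 carbon with one H, double-bonded to O and single-bonded to carbon.
Exactly one fragment in the molecule meets all constraints, giving 1 match.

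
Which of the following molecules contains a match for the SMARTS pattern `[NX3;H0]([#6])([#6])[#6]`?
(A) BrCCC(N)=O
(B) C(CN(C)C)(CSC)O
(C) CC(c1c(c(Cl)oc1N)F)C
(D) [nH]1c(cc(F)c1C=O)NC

B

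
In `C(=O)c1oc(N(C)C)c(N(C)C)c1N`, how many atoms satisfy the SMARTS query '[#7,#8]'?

5

The query [#7,#8] means: nitrogen or oxygen (comma = OR).
Check the 14 heavy atoms by environment: 1× o (aromatic) → match; 4× c (aromatic) → no; 3× N → match; 5× C → no; 1× O → match.
Summing the matching environments: 1 + 3 + 1 = 5 matching atoms.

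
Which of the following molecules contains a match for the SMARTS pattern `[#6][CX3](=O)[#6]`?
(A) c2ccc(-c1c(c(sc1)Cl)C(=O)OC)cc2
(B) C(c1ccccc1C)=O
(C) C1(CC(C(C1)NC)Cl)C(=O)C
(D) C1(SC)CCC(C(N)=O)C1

C

[#6][CX3](=O)[#6] describes a carbonyl carbon (no H) flanked by two carbons (a ketone).
(A) has a methyl-ester group (-C(=O)OCH3) but one neighbour of the carbonyl carbon is O, not C.
(B) has an aldehyde (-CHO) but the carbonyl carbon has H1, so it is not flanked by two carbons.
(C) contains an acetyl/ketone group (-C(=O)CH3), which satisfies every atom and bond constraint.
(D) has a primary amide (-C(=O)NH2) but one neighbour of the carbonyl carbon is N, not C.
So the answer is (C).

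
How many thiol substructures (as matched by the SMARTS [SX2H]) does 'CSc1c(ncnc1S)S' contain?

[SX2H] is the SMARTS for a thiol: an aliphatic sulfur with two connections, one being H.
The molecule carries 2 separate instances of a thiol (-SH) meeting every constraint; each maps to a distinct set of atoms, giving 2 matches.

2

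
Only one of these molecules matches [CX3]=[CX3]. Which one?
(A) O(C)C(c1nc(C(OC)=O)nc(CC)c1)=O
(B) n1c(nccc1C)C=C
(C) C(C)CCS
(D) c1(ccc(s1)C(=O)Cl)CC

B

[CX3]=[CX3] describes a non-aromatic C=C double bond between two sp2 carbons (an alkene).
(A) has an ethyl group (-CH2CH3) but its C-C bond is a single bond between CX4 carbons, not CX3=CX3.
(B) contains a vinyl group (-CH=CH2), which satisfies every atom and bond constraint.
(C) has an ethyl group (-CH2CH3) but its C-C bond is a single bond between CX4 carbons, not CX3=CX3.
(D) has an ethyl group (-CH2CH3) but its C-C bond is a single bond between CX4 carbons, not CX3=CX3.
So the answer is (B).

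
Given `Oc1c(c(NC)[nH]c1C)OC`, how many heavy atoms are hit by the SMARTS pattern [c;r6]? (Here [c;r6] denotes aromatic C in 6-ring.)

0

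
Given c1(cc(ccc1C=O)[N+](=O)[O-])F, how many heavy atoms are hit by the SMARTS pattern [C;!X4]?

1

The query [C;!X4] means: aliphatic carbon that does not have four total connections.
Check the 12 heavy atoms by environment: 6× c (aromatic, X3) → no; 1× C (X3) → match; 2× O (X1) → no; 1× N (charge +1, X3) → no; 1× O (charge -1, X1) → no; 1× F (X1) → no.
That gives 1 matching atom.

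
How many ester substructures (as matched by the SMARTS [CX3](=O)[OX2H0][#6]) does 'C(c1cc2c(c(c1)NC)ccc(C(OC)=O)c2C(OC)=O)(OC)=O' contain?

3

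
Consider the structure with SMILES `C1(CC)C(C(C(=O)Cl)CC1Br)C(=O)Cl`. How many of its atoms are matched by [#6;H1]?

4

The query [#6;H1] means: any carbon bearing exactly one hydrogen.
Check the 14 heavy atoms by environment: 4× C (H1) → match; 2× C (H2) → no; 1× C (H3) → no; 2× C (H0) → no; 2× O (H0) → no; 2× Cl (H0) → no; 1× Br (H0) → no.
That gives 4 matching atoms.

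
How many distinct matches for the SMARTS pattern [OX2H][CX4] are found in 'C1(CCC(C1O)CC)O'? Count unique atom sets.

2

[OX2H][CX4] is the SMARTS for an aliphatic alcohol: a hydroxyl oxygen bound to an sp3 (X4) carbon.
The molecule carries 2 separate instances of a hydroxyl group (-OH) meeting every constraint; each maps to a distinct set of atoms, giving 2 matches.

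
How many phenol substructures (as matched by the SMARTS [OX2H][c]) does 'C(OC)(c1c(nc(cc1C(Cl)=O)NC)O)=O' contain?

[OX2H][c] is the SMARTS for a phenol: a hydroxyl oxygen attached to an aromatic carbon.
Exactly one fragment in the molecule meets all constraints, giving 1 match.

1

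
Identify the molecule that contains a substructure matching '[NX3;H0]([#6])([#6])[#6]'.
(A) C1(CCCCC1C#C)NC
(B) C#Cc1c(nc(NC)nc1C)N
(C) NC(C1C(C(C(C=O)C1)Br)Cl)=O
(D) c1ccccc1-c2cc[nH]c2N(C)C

[NX3;H0]([#6])([#6])[#6] describes a trivalent nitrogen with no H, bonded to three carbons (a tertiary amine).
(A) has an N-methylamino group (-NHCH3) but the nitrogen still has one H (H1), not H0.
(B) has a primary amino group (-NH2) but the nitrogen has H2, not H0 with three carbons.
(C) has a primary amide (-C(=O)NH2) but the amide nitrogen has H2 and only one carbon neighbour.
(D) contains a dimethylamino group (-N(CH3)2), which satisfies every atom and bond constraint.
So the answer is (D).

D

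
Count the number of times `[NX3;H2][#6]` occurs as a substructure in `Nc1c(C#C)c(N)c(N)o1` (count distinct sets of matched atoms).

3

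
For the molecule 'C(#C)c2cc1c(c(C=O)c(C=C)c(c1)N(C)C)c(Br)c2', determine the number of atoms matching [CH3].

The query [CH3] means: aliphatic carbon with exactly three hydrogens.
Check the 20 heavy atoms by environment: 7× c (aromatic, H0) → no; 3× c (aromatic, H1) → no; 3× C (H1) → no; 1× O (H0) → no; 1× Br (H0) → no; 1× N (H0) → no; 2× C (H3) → match; 1× C (H2) → no; 1× C (H0) → no.
That gives 2 matching atoms.

2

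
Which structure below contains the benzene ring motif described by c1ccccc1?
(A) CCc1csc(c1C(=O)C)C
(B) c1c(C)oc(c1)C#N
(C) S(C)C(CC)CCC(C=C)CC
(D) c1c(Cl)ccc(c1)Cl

c1ccccc1 describes six aromatic carbons in a ring (a benzene ring).
(A) has a methyl group (-CH3) but no six-membered all-carbon aromatic ring is present.
(B) has a methyl group (-CH3) but no six-membered all-carbon aromatic ring is present.
(C) has a methyl group (-CH3) but no six-membered all-carbon aromatic ring is present.
(D) contains the required atom environment, so the pattern matches.
So the answer is (D).

D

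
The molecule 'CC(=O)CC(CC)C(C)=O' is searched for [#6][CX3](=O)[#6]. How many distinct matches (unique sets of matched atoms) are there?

[#6][CX3](=O)[#6] is the SMARTS for a ketone: a carbonyl carbon (no H) flanked by two carbons.
The molecule carries 2 separate instances of an acetyl/ketone group (-C(=O)CH3) meeting every constraint; each maps to a distinct set of atoms, giving 2 matches.

2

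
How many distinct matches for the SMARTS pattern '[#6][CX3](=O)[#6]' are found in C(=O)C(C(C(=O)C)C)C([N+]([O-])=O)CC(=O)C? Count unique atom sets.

2

[#6][CX3](=O)[#6] is the SMARTS for a ketone: a carbonyl carbon (no H) flanked by two carbons.
The molecule carries 2 separate instances of an acetyl/ketone group (-C(=O)CH3) meeting every constraint; each maps to a distinct set of atoms, giving 2 matches.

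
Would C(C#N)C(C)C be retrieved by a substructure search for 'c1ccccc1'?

No

The pattern c1ccccc1 describes six aromatic carbons in a ring — a benzene ring.
The closest candidate here is a methyl group (-CH3), but no six-membered all-carbon aromatic ring is present. No other fragment satisfies the full query, so there is no match.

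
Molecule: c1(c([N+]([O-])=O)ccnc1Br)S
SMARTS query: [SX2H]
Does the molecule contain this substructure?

Yes

The pattern [SX2H] describes an aliphatic sulfur with two connections, one being H — a thiol.
The molecule carries a thiol (-SH), whose atoms satisfy every constraint of the query, so the pattern matches.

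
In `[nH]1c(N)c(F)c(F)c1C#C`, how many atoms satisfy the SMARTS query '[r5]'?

5

The query [r5] means: r5 matches atoms in a five-membered ring.
Check the 10 heavy atoms by environment: 1× n (aromatic, in 5-ring) → match; 4× c (aromatic, in 5-ring) → match; 2× F (acyclic) → no; 2× C (acyclic) → no; 1× N (acyclic) → no.
Summing the matching environments: 1 + 4 = 5 matching atoms.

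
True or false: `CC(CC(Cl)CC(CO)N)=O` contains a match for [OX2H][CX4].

True

The pattern [OX2H][CX4] describes a hydroxyl oxygen bound to an sp3 (X4) carbon — an aliphatic alcohol.
The molecule carries a hydroxyl group (-OH), whose atoms satisfy every constraint of the query, so the pattern matches.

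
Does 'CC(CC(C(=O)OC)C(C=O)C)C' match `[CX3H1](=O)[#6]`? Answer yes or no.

Yes

The pattern [CX3H1](=O)[#6] describes an sp2 carbon with one H, double-bonded to O and single-bonded to carbon — an aldehyde.
The molecule carries an aldehyde (-CHO), whose atoms satisfy every constraint of the query, so the pattern matches.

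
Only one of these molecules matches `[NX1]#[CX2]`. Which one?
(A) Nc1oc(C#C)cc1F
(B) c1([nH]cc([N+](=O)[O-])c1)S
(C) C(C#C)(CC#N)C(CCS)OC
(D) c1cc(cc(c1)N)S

C

[NX1]#[CX2] describes a nitrogen triple-bonded to a two-connected carbon (a nitrile).
(A) has a primary amino group (-NH2) but the nitrogen is NX3 (three connections), not NX1 triple-bonded.
(B) has a nitro group (-[N+](=O)[O-]) but there is no C#N triple bond.
(C) contains a nitrile (-C#N), which satisfies every atom and bond constraint.
(D) has a primary amino group (-NH2) but the nitrogen is NX3 (three connections), not NX1 triple-bonded.
So the answer is (C).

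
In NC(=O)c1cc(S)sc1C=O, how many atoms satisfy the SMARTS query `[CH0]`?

1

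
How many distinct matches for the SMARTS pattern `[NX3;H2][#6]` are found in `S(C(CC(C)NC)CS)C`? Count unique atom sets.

0

[NX3;H2][#6] is the SMARTS for a primary amine: a trivalent nitrogen with two H attached to carbon.
The molecule has an N-methylamino group (-NHCH3), but the nitrogen bears two carbons and only one H (H1), not H2; nothing else fits, so there are 0 matches.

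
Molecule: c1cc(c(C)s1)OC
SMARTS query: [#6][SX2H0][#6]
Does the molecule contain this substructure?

No

The pattern [#6][SX2H0][#6] describes an aliphatic sulfur bridging two carbons with no H on the sulfur — a thioether.
The closest candidate here is a methoxy ether (-OCH3), but the bridging atom is O, not S. No other fragment satisfies the full query, so there is no match.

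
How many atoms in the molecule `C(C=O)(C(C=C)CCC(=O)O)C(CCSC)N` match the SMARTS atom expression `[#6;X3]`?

The query [#6;X3] means: any carbon (aromatic or not) with three total connections.
Check the 17 heavy atoms by environment: 8× C (X4) → no; 1× N (X3) → no; 1× S (X2) → no; 4× C (X3) → match; 2× O (X1) → no; 1× O (X2) → no.
That gives 4 matching atoms.

4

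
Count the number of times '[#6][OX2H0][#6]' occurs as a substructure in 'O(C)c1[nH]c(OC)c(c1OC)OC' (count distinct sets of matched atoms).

[#6][OX2H0][#6] is the SMARTS for an ether: an aliphatic oxygen bridging two carbons with no H on the oxygen.
The molecule carries 4 separate instances of a methoxy ether (-OCH3) meeting every constraint; each maps to a distinct set of atoms, giving 4 matches.

4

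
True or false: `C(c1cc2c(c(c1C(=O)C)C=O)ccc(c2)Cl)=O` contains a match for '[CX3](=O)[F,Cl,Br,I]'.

The pattern [CX3](=O)[F,Cl,Br,I] describes a carbonyl carbon bonded to a halogen — an acyl halide.
The closest candidate here is a chloro substituent, but the Cl is not on a carbonyl carbon. No other fragment satisfies the full query, so there is no match.

False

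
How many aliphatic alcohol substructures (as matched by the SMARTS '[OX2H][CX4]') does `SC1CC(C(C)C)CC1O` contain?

[OX2H][CX4] is the SMARTS for an aliphatic alcohol: a hydroxyl oxygen bound to an sp3 (X4) carbon.
Exactly one fragment in the molecule meets all constraints, giving 1 match.

1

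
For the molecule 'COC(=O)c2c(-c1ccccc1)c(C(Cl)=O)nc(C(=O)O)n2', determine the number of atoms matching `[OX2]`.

2

The query [OX2] means: aliphatic oxygen with two total connections — ether, hydroxyl, or ester single-bond O.
Check the 22 heavy atoms by environment: 2× n (aromatic, X2) → no; 10× c (aromatic, X3) → no; 3× C (X3) → no; 3× O (X1) → no; 2× O (X2) → match; 1× C (X4) → no; 1× Cl (X1) → no.
That gives 2 matching atoms.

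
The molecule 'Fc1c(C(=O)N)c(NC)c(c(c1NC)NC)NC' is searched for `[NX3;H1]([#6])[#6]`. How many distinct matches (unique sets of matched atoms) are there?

[NX3;H1]([#6])[#6] is the SMARTS for a secondary amine: a trivalent nitrogen with one H, bonded to two carbons.
The molecule carries 4 separate instances of an N-methylamino group (-NHCH3) meeting every constraint; each maps to a distinct set of atoms, giving 4 matches.

4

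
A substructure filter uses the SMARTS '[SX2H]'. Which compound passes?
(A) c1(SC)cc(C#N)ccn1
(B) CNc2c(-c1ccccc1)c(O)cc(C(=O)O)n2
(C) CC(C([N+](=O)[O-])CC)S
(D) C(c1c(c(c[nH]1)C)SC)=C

C

[SX2H] describes an aliphatic sulfur with two connections, one being H (a thiol).
(A) has a methylthio ether (-SCH3) but the sulfur has H0 (bonded to two carbons), not H1.
(B) has a hydroxyl group (-OH) but it is an -OH, not an -SH.
(C) contains a thiol (-SH), which satisfies every atom and bond constraint.
(D) has a methylthio ether (-SCH3) but the sulfur has H0 (bonded to two carbons), not H1.
So the answer is (C).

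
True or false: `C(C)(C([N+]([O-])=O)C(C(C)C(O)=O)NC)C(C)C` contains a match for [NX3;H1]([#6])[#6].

The pattern [NX3;H1]([#6])[#6] describes a trivalent nitrogen with one H, bonded to two carbons — a secondary amine.
The molecule carries an N-methylamino group (-NHCH3), whose atoms satisfy every constraint of the query, so the pattern matches.

True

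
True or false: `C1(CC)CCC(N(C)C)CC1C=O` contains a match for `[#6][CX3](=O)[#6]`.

False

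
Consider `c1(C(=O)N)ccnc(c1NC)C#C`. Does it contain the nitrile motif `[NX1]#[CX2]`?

No

The pattern [NX1]#[CX2] describes a nitrogen triple-bonded to a two-connected carbon — a nitrile.
The closest candidate here is a primary amide (-C(=O)NH2), but the nitrogen is NX3, not NX1. No other fragment satisfies the full query, so there is no match.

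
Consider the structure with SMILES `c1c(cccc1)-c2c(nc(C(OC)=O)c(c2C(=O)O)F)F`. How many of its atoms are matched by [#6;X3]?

13

The query [#6;X3] means: any carbon (aromatic or not) with three total connections.
Check the 21 heavy atoms by environment: 1× n (aromatic, X2) → no; 11× c (aromatic, X3) → match; 2× C (X3) → match; 2× O (X1) → no; 2× O (X2) → no; 1× C (X4) → no; 2× F (X1) → no.
Summing the matching environments: 11 + 2 = 13 matching atoms.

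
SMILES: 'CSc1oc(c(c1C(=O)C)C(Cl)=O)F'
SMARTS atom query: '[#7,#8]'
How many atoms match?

The query [#7,#8] means: nitrogen or oxygen (comma = OR).
Check the 14 heavy atoms by environment: 1× o (aromatic) → match; 4× c (aromatic) → no; 1× F → no; 4× C → no; 2× O → match; 1× Cl → no; 1× S → no.
Summing the matching environments: 1 + 2 = 3 matching atoms.

3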